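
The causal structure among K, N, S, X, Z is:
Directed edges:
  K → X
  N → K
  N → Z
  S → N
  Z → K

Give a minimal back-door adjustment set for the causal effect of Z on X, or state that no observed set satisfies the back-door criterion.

Z→X: minimal back-door set {N}.

desc(Z)\{Z}={K,X}; candidates ⊆ {N,S}.
size 0: {}; under {} Z still reaches {K,N,S,X} ∋ X.
{N}: Z⊥X given {N} in G with Z→· removed — back-door holds.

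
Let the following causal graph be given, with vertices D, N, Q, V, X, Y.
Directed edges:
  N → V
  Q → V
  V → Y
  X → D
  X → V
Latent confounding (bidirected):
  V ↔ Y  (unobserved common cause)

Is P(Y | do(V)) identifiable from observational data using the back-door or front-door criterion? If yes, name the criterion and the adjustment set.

desc(V)\{V}={Y}; candidates ⊆ {D,N,Q,X}.
V↔Y: latent back-door arc(s) into V.
size 0: {}; under {} V still reaches {D,N,Q,X,Y} ∋ Y.
size 1: {D}, {N}, {Q} …(+1); under {D} V still reaches {N,Q,X,Y} ∋ Y.
size 2: {D,N}, {D,Q}, {D,X} …(+3); under {D,N} V still reaches {Q,X,Y} ∋ Y.
V↔Y cannot be blocked by any observed set — no back-door set.
No mediator lies on a directed V→…→Y path.
Neither criterion identifies P(Y|do(V)) in this graph.

P(Y|do(V)): not identifiable (no BD/FD set).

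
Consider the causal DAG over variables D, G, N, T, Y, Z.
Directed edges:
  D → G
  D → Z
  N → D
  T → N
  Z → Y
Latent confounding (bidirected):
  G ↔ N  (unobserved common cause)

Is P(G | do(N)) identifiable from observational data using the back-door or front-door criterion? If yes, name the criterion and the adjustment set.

desc(N)\{N}={D,G,Y,Z}; candidates ⊆ {T}.
N↔G: latent back-door arc(s) into N.
size 0: {}; under {} N still reaches {G,T} ∋ G.
size 1: {T}; under {T} N still reaches {G} ∋ G.
N↔G cannot be blocked by any observed set — no back-door set.
{D}: (i) intercepts every directed N→G path; (ii) no back-door N→{D}; (iii) {N} blocks every back-door {D}→G. Front-door holds.
P(G|do(N)) = Σ_{D} P(D|N) Σ_{N'} P(G|D,N')P(N').

P(G|do(N)): frontdoor, adjust for {D}.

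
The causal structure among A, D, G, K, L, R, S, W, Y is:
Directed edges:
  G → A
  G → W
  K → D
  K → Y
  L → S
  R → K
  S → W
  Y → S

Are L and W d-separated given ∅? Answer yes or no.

Bayes-Ball from L | ∅ reaches {S,W}.
W ∈ reach(L|∅) ⇒ L ⊥̸ W | ∅.

No — L and W are d-connected given ∅.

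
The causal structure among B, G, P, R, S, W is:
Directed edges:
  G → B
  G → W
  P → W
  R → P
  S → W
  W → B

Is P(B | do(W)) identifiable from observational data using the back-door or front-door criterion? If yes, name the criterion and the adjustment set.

P(B|do(W)): backdoor, adjust for {G}.

desc(W)\{W}={B}; candidates ⊆ {G,P,R,S}.
size 0: {}; under {} W still reaches {B,G,P,R,S} ∋ B.
{G}: W⊥B given {G} in G with W→· removed — back-door holds.
P(B|do(W)) = Σ_{G} P(B|W,G)·P(G).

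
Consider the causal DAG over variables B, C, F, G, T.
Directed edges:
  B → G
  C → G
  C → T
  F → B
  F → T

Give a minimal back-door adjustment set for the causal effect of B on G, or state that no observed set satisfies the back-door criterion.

desc(B)\{B}={G}; candidates ⊆ {C,F,T}.
∅: B⊥G given ∅ in G with B→· removed — back-door holds.

B→G: minimal back-door set ∅.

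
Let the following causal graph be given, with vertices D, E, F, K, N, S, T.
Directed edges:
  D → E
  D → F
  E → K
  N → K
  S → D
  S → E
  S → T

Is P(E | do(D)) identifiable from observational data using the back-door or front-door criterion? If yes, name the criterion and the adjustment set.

desc(D)\{D}={E,F,K}; candidates ⊆ {N,S,T}.
size 0: {}; under {} D still reaches {E,K,S,T} ∋ E.
{S}: D⊥E given {S} in G with D→· removed — back-door holds.
P(E|do(D)) = Σ_{S} P(E|D,S)·P(S).

P(E|do(D)): backdoor, adjust for {S}.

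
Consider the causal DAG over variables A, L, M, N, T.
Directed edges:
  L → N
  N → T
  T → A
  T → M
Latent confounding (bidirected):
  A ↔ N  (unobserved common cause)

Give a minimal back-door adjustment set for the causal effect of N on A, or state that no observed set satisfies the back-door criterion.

desc(N)\{N}={A,M,T}; candidates ⊆ {L}.
N↔A: latent back-door arc(s) into N.
size 0: {}; under {} N still reaches {A,L} ∋ A.
size 1: {L}; under {L} N still reaches {A} ∋ A.
N↔A cannot be blocked by any observed set — no back-door set.

N→A: no observed back-door set.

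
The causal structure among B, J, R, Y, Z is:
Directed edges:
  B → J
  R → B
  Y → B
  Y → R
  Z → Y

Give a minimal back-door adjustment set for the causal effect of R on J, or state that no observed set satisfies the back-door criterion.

R→J: minimal back-door set {Y}.

desc(R)\{R}={B,J}; candidates ⊆ {Y,Z}.
size 0: {}; under {} R still reaches {B,J,Y,Z} ∋ J.
{Y}: R⊥J given {Y} in G with R→· removed — back-door holds.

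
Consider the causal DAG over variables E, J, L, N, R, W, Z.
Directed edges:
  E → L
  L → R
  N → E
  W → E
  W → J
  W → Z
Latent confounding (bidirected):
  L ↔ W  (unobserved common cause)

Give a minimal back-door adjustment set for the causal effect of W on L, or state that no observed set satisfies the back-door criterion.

W→L: no observed back-door set.

desc(W)\{W}={E,J,L,R,Z}; candidates ⊆ {N}.
W↔L: latent back-door arc(s) into W.
size 0: {}; under {} W still reaches {L,R} ∋ L.
size 1: {N}; under {N} W still reaches {L,R} ∋ L.
W↔L cannot be blocked by any observed set — no back-door set.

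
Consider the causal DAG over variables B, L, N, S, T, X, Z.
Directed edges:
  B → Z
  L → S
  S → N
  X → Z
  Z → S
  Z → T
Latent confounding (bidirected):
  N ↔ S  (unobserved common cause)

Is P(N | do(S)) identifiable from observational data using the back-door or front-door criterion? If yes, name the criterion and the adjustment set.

desc(S)\{S}={N}; candidates ⊆ {B,L,T,X,Z}.
S↔N: latent back-door arc(s) into S.
size 0: {}; under {} S still reaches {B,L,N,T,X,Z} ∋ N.
size 1: {B}, {L}, {T} …(+2); under {B} S still reaches {L,N,T,X,Z} ∋ N.
size 2: {B,L}, {B,T}, {B,X} …(+7); under {B,L} S still reaches {N,T,X,Z} ∋ N.
S↔N cannot be blocked by any observed set — no back-door set.
No mediator lies on a directed S→…→N path.
Neither criterion identifies P(N|do(S)) in this graph.

P(N|do(S)): not identifiable (no BD/FD set).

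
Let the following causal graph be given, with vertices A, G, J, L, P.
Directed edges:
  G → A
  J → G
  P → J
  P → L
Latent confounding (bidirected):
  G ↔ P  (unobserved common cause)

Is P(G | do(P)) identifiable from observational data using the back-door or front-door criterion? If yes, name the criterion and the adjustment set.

desc(P)\{P}={A,G,J,L}; candidates ⊆ {—}.
P↔G: latent back-door arc(s) into P.
size 0: {}; under {} P still reaches {A,G} ∋ G.
P↔G cannot be blocked by any observed set — no back-door set.
{J}: (i) intercepts every directed P→G path; (ii) no back-door P→{J}; (iii) {P} blocks every back-door {J}→G. Front-door holds.
P(G|do(P)) = Σ_{J} P(J|P) Σ_{P'} P(G|J,P')P(P').

P(G|do(P)): frontdoor, adjust for {J}.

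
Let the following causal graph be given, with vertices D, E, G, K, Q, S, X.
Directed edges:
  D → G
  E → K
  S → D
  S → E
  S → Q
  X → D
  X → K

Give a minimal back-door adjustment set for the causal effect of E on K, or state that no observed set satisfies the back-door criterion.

desc(E)\{E}={K}; candidates ⊆ {D,G,Q,S,X}.
∅: E⊥K given ∅ in G with E→· removed — back-door holds.

E→K: minimal back-door set ∅.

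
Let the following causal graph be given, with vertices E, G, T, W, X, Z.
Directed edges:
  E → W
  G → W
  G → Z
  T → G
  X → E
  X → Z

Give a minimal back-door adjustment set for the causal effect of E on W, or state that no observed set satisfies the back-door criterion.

desc(E)\{E}={W}; candidates ⊆ {G,T,X,Z}.
∅: E⊥W given ∅ in G with E→· removed — back-door holds.

E→W: minimal back-door set ∅.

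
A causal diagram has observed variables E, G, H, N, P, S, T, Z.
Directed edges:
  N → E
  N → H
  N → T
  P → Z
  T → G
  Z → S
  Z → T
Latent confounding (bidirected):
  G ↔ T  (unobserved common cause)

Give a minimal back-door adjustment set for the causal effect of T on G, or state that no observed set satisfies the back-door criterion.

desc(T)\{T}={G}; candidates ⊆ {E,H,N,P,S,Z}.
T↔G: latent back-door arc(s) into T.
size 0: {}; under {} T still reaches {E,G,H,N,P,S,Z} ∋ G.
size 1: {E}, {H}, {N} …(+3); under {E} T still reaches {G,H,N,P,S,Z} ∋ G.
size 2: {E,H}, {E,N}, {E,P} …(+12); under {E,H} T still reaches {G,N,P,S,Z} ∋ G.
T↔G cannot be blocked by any observed set — no back-door set.

T→G: no observed back-door set.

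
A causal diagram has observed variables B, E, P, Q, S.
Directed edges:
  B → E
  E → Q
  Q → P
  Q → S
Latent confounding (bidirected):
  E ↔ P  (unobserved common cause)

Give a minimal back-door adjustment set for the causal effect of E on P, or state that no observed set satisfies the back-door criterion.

desc(E)\{E}={P,Q,S}; candidates ⊆ {B}.
E↔P: latent back-door arc(s) into E.
size 0: {}; under {} E still reaches {B,P} ∋ P.
size 1: {B}; under {B} E still reaches {P} ∋ P.
E↔P cannot be blocked by any observed set — no back-door set.

E→P: no observed back-door set.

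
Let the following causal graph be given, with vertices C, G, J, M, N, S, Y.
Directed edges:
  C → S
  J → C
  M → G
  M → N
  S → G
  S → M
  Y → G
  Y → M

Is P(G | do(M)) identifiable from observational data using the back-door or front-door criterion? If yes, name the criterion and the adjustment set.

P(G|do(M)): backdoor, adjust for {S, Y}.

desc(M)\{M}={G,N}; candidates ⊆ {C,J,S,Y}.
size 0: {}; under {} M still reaches {C,G,J,S,Y} ∋ G.
size 1: {C}, {J}, {S} …(+1); under {C} M still reaches {G,S,Y} ∋ G.
{S,Y}: M⊥G given {S,Y} in G with M→· removed — back-door holds.
P(G|do(M)) = Σ_{S,Y} P(G|M,S,Y)·P(S,Y).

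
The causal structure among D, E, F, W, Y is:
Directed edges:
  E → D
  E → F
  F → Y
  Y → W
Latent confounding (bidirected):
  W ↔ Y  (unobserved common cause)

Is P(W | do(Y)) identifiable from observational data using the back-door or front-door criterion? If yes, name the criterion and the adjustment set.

P(W|do(Y)): not identifiable (no BD/FD set).

desc(Y)\{Y}={W}; candidates ⊆ {D,E,F}.
Y↔W: latent back-door arc(s) into Y.
size 0: {}; under {} Y still reaches {D,E,F,W} ∋ W.
size 1: {D}, {E}, {F}; under {D} Y still reaches {E,F,W} ∋ W.
size 2: {D,E}, {D,F}, {E,F}; under {D,E} Y still reaches {F,W} ∋ W.
Y↔W cannot be blocked by any observed set — no back-door set.
No mediator lies on a directed Y→…→W path.
Neither criterion identifies P(W|do(Y)) in this graph.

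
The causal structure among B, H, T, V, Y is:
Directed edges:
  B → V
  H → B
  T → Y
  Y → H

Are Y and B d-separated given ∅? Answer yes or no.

No — Y and B are d-connected given ∅.

Bayes-Ball from Y | ∅ reaches {B,H,T,V}.
B ∈ reach(Y|∅) ⇒ Y ⊥̸ B | ∅.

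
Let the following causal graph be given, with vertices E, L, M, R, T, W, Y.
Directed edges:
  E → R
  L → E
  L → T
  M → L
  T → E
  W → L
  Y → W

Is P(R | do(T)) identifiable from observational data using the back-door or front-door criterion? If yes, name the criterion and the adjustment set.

P(R|do(T)): backdoor, adjust for {L}.

desc(T)\{T}={E,R}; candidates ⊆ {L,M,W,Y}.
size 0: {}; under {} T still reaches {E,L,M,R,W,Y} ∋ R.
{L}: T⊥R given {L} in G with T→· removed — back-door holds.
P(R|do(T)) = Σ_{L} P(R|T,L)·P(L).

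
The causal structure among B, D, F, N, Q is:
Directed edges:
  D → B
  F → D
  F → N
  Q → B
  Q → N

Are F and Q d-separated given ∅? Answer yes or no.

Yes — F ⊥ Q | ∅.

Bayes-Ball from F | ∅ reaches {B,D,N}.
Q ∉ reach(F|∅) ⇒ F ⊥ Q | ∅.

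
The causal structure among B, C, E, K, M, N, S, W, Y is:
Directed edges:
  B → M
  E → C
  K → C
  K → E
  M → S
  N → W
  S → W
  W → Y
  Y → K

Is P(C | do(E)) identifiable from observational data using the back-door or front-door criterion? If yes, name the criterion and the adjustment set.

P(C|do(E)): backdoor, adjust for {K}.

desc(E)\{E}={C}; candidates ⊆ {B,K,M,N,S,W,Y}.
size 0: {}; under {} E still reaches {B,C,K,M,N,S,W,Y} ∋ C.
{K}: E⊥C given {K} in G with E→· removed — back-door holds.
P(C|do(E)) = Σ_{K} P(C|E,K)·P(K).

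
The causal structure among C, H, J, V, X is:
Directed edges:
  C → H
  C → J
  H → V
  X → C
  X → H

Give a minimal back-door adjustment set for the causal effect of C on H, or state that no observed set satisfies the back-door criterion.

C→H: minimal back-door set {X}.

desc(C)\{C}={H,J,V}; candidates ⊆ {X}.
size 0: {}; under {} C still reaches {H,V,X} ∋ H.
{X}: C⊥H given {X} in G with C→· removed — back-door holds.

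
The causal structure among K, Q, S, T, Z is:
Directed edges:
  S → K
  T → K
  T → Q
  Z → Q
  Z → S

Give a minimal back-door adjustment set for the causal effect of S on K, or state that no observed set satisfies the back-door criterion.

S→K: minimal back-door set ∅.

desc(S)\{S}={K}; candidates ⊆ {Q,T,Z}.
∅: S⊥K given ∅ in G with S→· removed — back-door holds.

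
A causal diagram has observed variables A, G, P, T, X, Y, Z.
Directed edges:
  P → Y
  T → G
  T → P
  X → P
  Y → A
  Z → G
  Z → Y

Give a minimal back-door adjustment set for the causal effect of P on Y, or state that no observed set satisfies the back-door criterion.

desc(P)\{P}={A,Y}; candidates ⊆ {G,T,X,Z}.
∅: P⊥Y given ∅ in G with P→· removed — back-door holds.

P→Y: minimal back-door set ∅.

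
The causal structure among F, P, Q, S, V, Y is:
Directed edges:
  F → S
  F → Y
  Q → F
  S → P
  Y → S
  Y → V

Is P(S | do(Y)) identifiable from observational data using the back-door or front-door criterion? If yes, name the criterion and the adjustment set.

P(S|do(Y)): backdoor, adjust for {F}.

desc(Y)\{Y}={P,S,V}; candidates ⊆ {F,Q}.
size 0: {}; under {} Y still reaches {F,P,Q,S} ∋ S.
{F}: Y⊥S given {F} in G with Y→· removed — back-door holds.
P(S|do(Y)) = Σ_{F} P(S|Y,F)·P(F).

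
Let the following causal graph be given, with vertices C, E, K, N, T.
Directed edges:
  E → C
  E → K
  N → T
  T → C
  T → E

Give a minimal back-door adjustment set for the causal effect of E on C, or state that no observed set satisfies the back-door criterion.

desc(E)\{E}={C,K}; candidates ⊆ {N,T}.
size 0: {}; under {} E still reaches {C,N,T} ∋ C.
{T}: E⊥C given {T} in G with E→· removed — back-door holds.

E→C: minimal back-door set {T}.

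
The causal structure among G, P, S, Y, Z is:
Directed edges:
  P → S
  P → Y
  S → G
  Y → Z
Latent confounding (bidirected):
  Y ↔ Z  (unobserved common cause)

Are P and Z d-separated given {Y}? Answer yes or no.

Bayes-Ball from P | {Y} reaches {G,S,Z}.
Z ∈ reach(P|{Y}) ⇒ P ⊥̸ Z | {Y}.

No — P and Z are d-connected given {Y}.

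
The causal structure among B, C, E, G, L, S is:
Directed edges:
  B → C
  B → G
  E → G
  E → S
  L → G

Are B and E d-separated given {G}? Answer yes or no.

No — B and E are d-connected given {G}.

Bayes-Ball from B | {G} reaches {C,E,L,S}.
E ∈ reach(B|{G}) ⇒ B ⊥̸ E | {G}.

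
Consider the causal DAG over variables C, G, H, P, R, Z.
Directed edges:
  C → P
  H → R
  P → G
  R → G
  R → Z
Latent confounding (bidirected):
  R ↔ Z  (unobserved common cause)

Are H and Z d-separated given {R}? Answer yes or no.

No — H and Z are d-connected given {R}.

Bayes-Ball from H | {R} reaches {Z}.
Z ∈ reach(H|{R}) ⇒ H ⊥̸ Z | {R}.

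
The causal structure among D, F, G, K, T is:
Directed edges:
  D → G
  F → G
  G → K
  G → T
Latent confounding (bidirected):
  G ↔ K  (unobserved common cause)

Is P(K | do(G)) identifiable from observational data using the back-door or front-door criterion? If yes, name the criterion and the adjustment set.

desc(G)\{G}={K,T}; candidates ⊆ {D,F}.
G↔K: latent back-door arc(s) into G.
size 0: {}; under {} G still reaches {D,F,K} ∋ K.
size 1: {D}, {F}; under {D} G still reaches {F,K} ∋ K.
size 2: {D,F}; under {D,F} G still reaches {K} ∋ K.
G↔K cannot be blocked by any observed set — no back-door set.
No mediator lies on a directed G→…→K path.
Neither criterion identifies P(K|do(G)) in this graph.

P(K|do(G)): not identifiable (no BD/FD set).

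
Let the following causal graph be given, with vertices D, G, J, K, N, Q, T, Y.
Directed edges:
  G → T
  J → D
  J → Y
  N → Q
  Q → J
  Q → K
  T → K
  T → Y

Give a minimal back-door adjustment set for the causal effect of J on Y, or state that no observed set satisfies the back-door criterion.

desc(J)\{J}={D,Y}; candidates ⊆ {G,K,N,Q,T}.
∅: J⊥Y given ∅ in G with J→· removed — back-door holds.

J→Y: minimal back-door set ∅.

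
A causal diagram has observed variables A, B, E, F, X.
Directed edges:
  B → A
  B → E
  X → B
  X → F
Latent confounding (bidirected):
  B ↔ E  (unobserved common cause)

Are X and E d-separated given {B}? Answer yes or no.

No — X and E are d-connected given {B}.

Bayes-Ball from X | {B} reaches {E,F}.
E ∈ reach(X|{B}) ⇒ X ⊥̸ E | {B}.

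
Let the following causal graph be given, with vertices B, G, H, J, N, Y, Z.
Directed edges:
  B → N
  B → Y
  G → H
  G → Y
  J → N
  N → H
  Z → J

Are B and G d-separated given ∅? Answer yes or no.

Bayes-Ball from B | ∅ reaches {H,N,Y}.
G ∉ reach(B|∅) ⇒ B ⊥ G | ∅.

Yes — B ⊥ G | ∅.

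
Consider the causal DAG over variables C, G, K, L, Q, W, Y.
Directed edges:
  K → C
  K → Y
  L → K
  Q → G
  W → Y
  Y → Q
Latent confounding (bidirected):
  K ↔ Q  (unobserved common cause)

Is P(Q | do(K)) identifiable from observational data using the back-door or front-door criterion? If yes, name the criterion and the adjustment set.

desc(K)\{K}={C,G,Q,Y}; candidates ⊆ {L,W}.
K↔Q: latent back-door arc(s) into K.
size 0: {}; under {} K still reaches {G,L,Q} ∋ Q.
size 1: {L}, {W}; under {L} K still reaches {G,Q} ∋ Q.
size 2: {L,W}; under {L,W} K still reaches {G,Q} ∋ Q.
K↔Q cannot be blocked by any observed set — no back-door set.
{Y}: (i) intercepts every directed K→Q path; (ii) no back-door K→{Y}; (iii) {K} blocks every back-door {Y}→Q. Front-door holds.
P(Q|do(K)) = Σ_{Y} P(Y|K) Σ_{K'} P(Q|Y,K')P(K').

P(Q|do(K)): frontdoor, adjust for {Y}.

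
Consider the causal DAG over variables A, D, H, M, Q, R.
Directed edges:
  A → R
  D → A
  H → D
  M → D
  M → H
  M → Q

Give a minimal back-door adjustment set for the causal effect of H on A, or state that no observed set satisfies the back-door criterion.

desc(H)\{H}={A,D,R}; candidates ⊆ {M,Q}.
size 0: {}; under {} H still reaches {A,D,M,Q,R} ∋ A.
{M}: H⊥A given {M} in G with H→· removed — back-door holds.

H→A: minimal back-door set {M}.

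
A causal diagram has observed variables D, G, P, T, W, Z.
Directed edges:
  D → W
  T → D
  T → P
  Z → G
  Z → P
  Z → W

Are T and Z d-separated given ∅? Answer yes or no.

Bayes-Ball from T | ∅ reaches {D,P,W}.
Z ∉ reach(T|∅) ⇒ T ⊥ Z | ∅.

Yes — T ⊥ Z | ∅.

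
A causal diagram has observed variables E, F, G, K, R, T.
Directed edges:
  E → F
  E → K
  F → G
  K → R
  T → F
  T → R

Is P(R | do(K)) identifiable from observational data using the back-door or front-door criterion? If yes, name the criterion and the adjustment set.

desc(K)\{K}={R}; candidates ⊆ {E,F,G,T}.
∅: K⊥R given ∅ in G with K→· removed — back-door holds.
P(R|do(K)) = P(R|K) — no adjustment needed.

P(R|do(K)): backdoor, adjust for ∅.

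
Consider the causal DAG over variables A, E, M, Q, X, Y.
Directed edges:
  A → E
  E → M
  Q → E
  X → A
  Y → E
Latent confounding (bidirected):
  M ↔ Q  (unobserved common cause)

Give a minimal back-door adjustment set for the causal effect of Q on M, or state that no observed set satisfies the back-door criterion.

Q→M: no observed back-door set.

desc(Q)\{Q}={E,M}; candidates ⊆ {A,X,Y}.
Q↔M: latent back-door arc(s) into Q.
size 0: {}; under {} Q still reaches {M} ∋ M.
size 1: {A}, {X}, {Y}; under {A} Q still reaches {M} ∋ M.
size 2: {A,X}, {A,Y}, {X,Y}; under {A,X} Q still reaches {M} ∋ M.
Q↔M cannot be blocked by any observed set — no back-door set.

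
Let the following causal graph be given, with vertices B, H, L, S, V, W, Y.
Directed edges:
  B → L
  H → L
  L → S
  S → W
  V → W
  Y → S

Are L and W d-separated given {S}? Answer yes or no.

Bayes-Ball from L | {S} reaches {B,H,Y}.
W ∉ reach(L|{S}) ⇒ L ⊥ W | {S}.

Yes — L ⊥ W | {S}.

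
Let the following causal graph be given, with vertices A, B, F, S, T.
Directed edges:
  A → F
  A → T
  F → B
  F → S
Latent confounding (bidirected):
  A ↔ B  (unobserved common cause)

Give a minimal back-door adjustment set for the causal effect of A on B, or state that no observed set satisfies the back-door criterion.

A→B: no observed back-door set.

desc(A)\{A}={B,F,S,T}; candidates ⊆ {—}.
A↔B: latent back-door arc(s) into A.
size 0: {}; under {} A still reaches {B} ∋ B.
A↔B cannot be blocked by any observed set — no back-door set.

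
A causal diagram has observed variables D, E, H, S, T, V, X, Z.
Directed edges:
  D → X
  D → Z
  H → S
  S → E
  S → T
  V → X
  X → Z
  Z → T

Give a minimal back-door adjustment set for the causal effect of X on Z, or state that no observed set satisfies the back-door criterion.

desc(X)\{X}={T,Z}; candidates ⊆ {D,E,H,S,V}.
size 0: {}; under {} X still reaches {D,T,V,Z} ∋ Z.
{D}: X⊥Z given {D} in G with X→· removed — back-door holds.

X→Z: minimal back-door set {D}.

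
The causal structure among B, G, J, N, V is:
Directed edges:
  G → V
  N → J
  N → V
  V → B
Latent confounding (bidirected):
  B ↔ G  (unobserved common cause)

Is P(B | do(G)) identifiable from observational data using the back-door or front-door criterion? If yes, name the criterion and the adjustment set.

P(B|do(G)): frontdoor, adjust for {V}.

desc(G)\{G}={B,V}; candidates ⊆ {J,N}.
G↔B: latent back-door arc(s) into G.
size 0: {}; under {} G still reaches {B} ∋ B.
size 1: {J}, {N}; under {J} G still reaches {B} ∋ B.
size 2: {J,N}; under {J,N} G still reaches {B} ∋ B.
G↔B cannot be blocked by any observed set — no back-door set.
{V}: (i) intercepts every directed G→B path; (ii) no back-door G→{V}; (iii) {G} blocks every back-door {V}→B. Front-door holds.
P(B|do(G)) = Σ_{V} P(V|G) Σ_{G'} P(B|V,G')P(G').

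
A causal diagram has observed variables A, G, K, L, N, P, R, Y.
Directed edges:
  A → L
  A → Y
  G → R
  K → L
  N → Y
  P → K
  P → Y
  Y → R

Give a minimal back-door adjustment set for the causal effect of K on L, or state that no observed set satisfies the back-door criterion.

K→L: minimal back-door set ∅.

desc(K)\{K}={L}; candidates ⊆ {A,G,N,P,R,Y}.
∅: K⊥L given ∅ in G with K→· removed — back-door holds.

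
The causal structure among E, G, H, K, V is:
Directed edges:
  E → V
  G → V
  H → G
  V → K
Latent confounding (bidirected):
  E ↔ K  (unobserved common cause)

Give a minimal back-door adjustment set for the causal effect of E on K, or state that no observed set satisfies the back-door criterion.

E→K: no observed back-door set.

desc(E)\{E}={K,V}; candidates ⊆ {G,H}.
E↔K: latent back-door arc(s) into E.
size 0: {}; under {} E still reaches {K} ∋ K.
size 1: {G}, {H}; under {G} E still reaches {K} ∋ K.
size 2: {G,H}; under {G,H} E still reaches {K} ∋ K.
E↔K cannot be blocked by any observed set — no back-door set.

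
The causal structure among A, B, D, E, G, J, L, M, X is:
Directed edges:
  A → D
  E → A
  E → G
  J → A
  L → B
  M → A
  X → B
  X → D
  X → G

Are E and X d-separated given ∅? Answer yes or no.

Yes — E ⊥ X | ∅.

Bayes-Ball from E | ∅ reaches {A,D,G}.
X ∉ reach(E|∅) ⇒ E ⊥ X | ∅.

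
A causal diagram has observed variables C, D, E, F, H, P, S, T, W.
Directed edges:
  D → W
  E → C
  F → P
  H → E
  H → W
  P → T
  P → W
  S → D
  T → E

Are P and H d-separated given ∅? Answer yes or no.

Yes — P ⊥ H | ∅.

Bayes-Ball from P | ∅ reaches {C,E,F,T,W}.
H ∉ reach(P|∅) ⇒ P ⊥ H | ∅.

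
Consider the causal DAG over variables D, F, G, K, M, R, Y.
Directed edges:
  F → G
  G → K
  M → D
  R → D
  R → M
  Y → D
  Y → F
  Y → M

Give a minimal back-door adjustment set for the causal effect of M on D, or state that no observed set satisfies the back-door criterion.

desc(M)\{M}={D}; candidates ⊆ {F,G,K,R,Y}.
size 0: {}; under {} M still reaches {D,F,G,K,R,Y} ∋ D.
size 1: {F}, {G}, {K} …(+2); under {F} M still reaches {D,R,Y} ∋ D.
{R,Y}: M⊥D given {R,Y} in G with M→· removed — back-door holds.

M→D: minimal back-door set {R, Y}.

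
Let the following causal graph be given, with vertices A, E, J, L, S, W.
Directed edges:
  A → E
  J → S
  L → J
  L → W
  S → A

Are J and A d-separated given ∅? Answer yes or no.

No — J and A are d-connected given ∅.

Bayes-Ball from J | ∅ reaches {A,E,L,S,W}.
A ∈ reach(J|∅) ⇒ J ⊥̸ A | ∅.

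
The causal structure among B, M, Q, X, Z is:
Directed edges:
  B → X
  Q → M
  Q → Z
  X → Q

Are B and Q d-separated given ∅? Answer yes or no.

Bayes-Ball from B | ∅ reaches {M,Q,X,Z}.
Q ∈ reach(B|∅) ⇒ B ⊥̸ Q | ∅.

No — B and Q are d-connected given ∅.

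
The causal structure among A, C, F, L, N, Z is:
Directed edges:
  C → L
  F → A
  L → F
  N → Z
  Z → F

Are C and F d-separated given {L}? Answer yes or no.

Yes — C ⊥ F | {L}.

Bayes-Ball from C | {L} reaches ∅.
F ∉ reach(C|{L}) ⇒ C ⊥ F | {L}.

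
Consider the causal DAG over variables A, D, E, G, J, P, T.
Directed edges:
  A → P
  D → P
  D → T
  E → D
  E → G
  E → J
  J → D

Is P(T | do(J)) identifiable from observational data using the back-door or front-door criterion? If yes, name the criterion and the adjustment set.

P(T|do(J)): backdoor, adjust for {E}.

desc(J)\{J}={D,P,T}; candidates ⊆ {A,E,G}.
size 0: {}; under {} J still reaches {D,E,G,P,T} ∋ T.
{E}: J⊥T given {E} in G with J→· removed — back-door holds.
P(T|do(J)) = Σ_{E} P(T|J,E)·P(E).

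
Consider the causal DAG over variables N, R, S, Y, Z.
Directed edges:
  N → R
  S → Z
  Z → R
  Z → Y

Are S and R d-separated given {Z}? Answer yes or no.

Bayes-Ball from S | {Z} reaches ∅.
R ∉ reach(S|{Z}) ⇒ S ⊥ R | {Z}.

Yes — S ⊥ R | {Z}.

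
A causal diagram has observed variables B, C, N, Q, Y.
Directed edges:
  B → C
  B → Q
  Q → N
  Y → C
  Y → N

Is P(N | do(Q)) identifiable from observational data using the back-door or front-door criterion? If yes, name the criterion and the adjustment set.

desc(Q)\{Q}={N}; candidates ⊆ {B,C,Y}.
∅: Q⊥N given ∅ in G with Q→· removed — back-door holds.
P(N|do(Q)) = P(N|Q) — no adjustment needed.

P(N|do(Q)): backdoor, adjust for ∅.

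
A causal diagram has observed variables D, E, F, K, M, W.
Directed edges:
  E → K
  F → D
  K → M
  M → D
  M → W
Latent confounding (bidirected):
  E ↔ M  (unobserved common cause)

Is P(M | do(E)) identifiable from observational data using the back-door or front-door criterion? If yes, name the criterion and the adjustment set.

desc(E)\{E}={D,K,M,W}; candidates ⊆ {F}.
E↔M: latent back-door arc(s) into E.
size 0: {}; under {} E still reaches {D,M,W} ∋ M.
size 1: {F}; under {F} E still reaches {D,M,W} ∋ M.
E↔M cannot be blocked by any observed set — no back-door set.
{K}: (i) intercepts every directed E→M path; (ii) no back-door E→{K}; (iii) {E} blocks every back-door {K}→M. Front-door holds.
P(M|do(E)) = Σ_{K} P(K|E) Σ_{E'} P(M|K,E')P(E').

P(M|do(E)): frontdoor, adjust for {K}.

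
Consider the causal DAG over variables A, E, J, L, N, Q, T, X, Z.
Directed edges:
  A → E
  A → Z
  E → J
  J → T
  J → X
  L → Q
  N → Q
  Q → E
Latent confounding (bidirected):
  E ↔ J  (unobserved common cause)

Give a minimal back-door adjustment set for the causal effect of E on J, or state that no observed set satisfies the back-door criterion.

E→J: no observed back-door set.

desc(E)\{E}={J,T,X}; candidates ⊆ {A,L,N,Q,Z}.
E↔J: latent back-door arc(s) into E.
size 0: {}; under {} E still reaches {A,J,L,N,Q,T,X,Z} ∋ J.
size 1: {A}, {L}, {N} …(+2); under {A} E still reaches {J,L,N,Q,T,X} ∋ J.
size 2: {A,L}, {A,N}, {A,Q} …(+7); under {A,L} E still reaches {J,N,Q,T,X} ∋ J.
E↔J cannot be blocked by any observed set — no back-door set.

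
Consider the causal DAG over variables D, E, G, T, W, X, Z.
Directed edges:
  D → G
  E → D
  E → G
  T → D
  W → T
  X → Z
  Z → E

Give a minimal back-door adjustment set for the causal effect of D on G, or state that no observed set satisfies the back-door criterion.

D→G: minimal back-door set {E}.

desc(D)\{D}={G}; candidates ⊆ {E,T,W,X,Z}.
size 0: {}; under {} D still reaches {E,G,T,W,X,Z} ∋ G.
{E}: D⊥G given {E} in G with D→· removed — back-door holds.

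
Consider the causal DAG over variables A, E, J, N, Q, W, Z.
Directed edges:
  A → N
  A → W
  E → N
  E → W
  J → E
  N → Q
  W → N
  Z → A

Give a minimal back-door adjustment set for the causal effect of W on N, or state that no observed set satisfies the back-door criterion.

W→N: minimal back-door set {A, E}.

desc(W)\{W}={N,Q}; candidates ⊆ {A,E,J,Z}.
size 0: {}; under {} W still reaches {A,E,J,N,Q,Z} ∋ N.
size 1: {A}, {E}, {J} …(+1); under {A} W still reaches {E,J,N,Q} ∋ N.
{A,E}: W⊥N given {A,E} in G with W→· removed — back-door holds.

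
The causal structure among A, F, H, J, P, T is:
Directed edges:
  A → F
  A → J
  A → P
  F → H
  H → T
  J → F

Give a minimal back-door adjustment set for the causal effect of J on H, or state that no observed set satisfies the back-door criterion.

desc(J)\{J}={F,H,T}; candidates ⊆ {A,P}.
size 0: {}; under {} J still reaches {A,F,H,P,T} ∋ H.
{A}: J⊥H given {A} in G with J→· removed — back-door holds.

J→H: minimal back-door set {A}.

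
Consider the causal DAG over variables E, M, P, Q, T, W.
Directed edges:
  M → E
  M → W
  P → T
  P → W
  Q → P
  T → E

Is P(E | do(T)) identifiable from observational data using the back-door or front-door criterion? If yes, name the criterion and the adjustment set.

P(E|do(T)): backdoor, adjust for ∅.

desc(T)\{T}={E}; candidates ⊆ {M,P,Q,W}.
∅: T⊥E given ∅ in G with T→· removed — back-door holds.
P(E|do(T)) = P(E|T) — no adjustment needed.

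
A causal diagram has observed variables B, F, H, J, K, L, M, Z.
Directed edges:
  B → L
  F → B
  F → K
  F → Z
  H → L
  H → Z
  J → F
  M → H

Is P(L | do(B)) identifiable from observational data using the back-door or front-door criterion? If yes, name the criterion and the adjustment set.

desc(B)\{B}={L}; candidates ⊆ {F,H,J,K,M,Z}.
∅: B⊥L given ∅ in G with B→· removed — back-door holds.
P(L|do(B)) = P(L|B) — no adjustment needed.

P(L|do(B)): backdoor, adjust for ∅.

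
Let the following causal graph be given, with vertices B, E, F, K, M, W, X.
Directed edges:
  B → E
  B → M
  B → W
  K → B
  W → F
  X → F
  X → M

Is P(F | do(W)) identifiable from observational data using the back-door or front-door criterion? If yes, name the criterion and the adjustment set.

P(F|do(W)): backdoor, adjust for ∅.

desc(W)\{W}={F}; candidates ⊆ {B,E,K,M,X}.
∅: W⊥F given ∅ in G with W→· removed — back-door holds.
P(F|do(W)) = P(F|W) — no adjustment needed.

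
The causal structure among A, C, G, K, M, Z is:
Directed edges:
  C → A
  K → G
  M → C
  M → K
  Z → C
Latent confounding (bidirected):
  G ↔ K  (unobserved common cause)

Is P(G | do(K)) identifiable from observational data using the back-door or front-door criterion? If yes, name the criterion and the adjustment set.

desc(K)\{K}={G}; candidates ⊆ {A,C,M,Z}.
K↔G: latent back-door arc(s) into K.
size 0: {}; under {} K still reaches {A,C,G,M} ∋ G.
size 1: {A}, {C}, {M} …(+1); under {A} K still reaches {C,G,M,Z} ∋ G.
size 2: {A,C}, {A,M}, {A,Z} …(+3); under {A,C} K still reaches {G,M,Z} ∋ G.
K↔G cannot be blocked by any observed set — no back-door set.
No mediator lies on a directed K→…→G path.
Neither criterion identifies P(G|do(K)) in this graph.

P(G|do(K)): not identifiable (no BD/FD set).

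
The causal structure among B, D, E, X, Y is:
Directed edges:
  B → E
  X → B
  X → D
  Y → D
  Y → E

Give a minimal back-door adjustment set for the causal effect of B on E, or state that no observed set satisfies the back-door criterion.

desc(B)\{B}={E}; candidates ⊆ {D,X,Y}.
∅: B⊥E given ∅ in G with B→· removed — back-door holds.

B→E: minimal back-door set ∅.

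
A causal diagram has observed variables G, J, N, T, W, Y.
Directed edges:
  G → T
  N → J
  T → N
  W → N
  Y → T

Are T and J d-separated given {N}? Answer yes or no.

Yes — T ⊥ J | {N}.

Bayes-Ball from T | {N} reaches {G,W,Y}.
J ∉ reach(T|{N}) ⇒ T ⊥ J | {N}.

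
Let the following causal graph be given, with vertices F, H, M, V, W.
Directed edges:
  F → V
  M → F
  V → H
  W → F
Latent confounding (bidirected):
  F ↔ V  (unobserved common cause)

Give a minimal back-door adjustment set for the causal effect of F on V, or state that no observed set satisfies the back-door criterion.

F→V: no observed back-door set.

desc(F)\{F}={H,V}; candidates ⊆ {M,W}.
F↔V: latent back-door arc(s) into F.
size 0: {}; under {} F still reaches {H,M,V,W} ∋ V.
size 1: {M}, {W}; under {M} F still reaches {H,V,W} ∋ V.
size 2: {M,W}; under {M,W} F still reaches {H,V} ∋ V.
F↔V cannot be blocked by any observed set — no back-door set.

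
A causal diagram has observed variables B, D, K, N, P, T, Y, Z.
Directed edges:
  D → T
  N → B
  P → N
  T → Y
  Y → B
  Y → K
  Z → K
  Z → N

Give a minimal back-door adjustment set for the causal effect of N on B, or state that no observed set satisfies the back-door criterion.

desc(N)\{N}={B}; candidates ⊆ {D,K,P,T,Y,Z}.
∅: N⊥B given ∅ in G with N→· removed — back-door holds.

N→B: minimal back-door set ∅.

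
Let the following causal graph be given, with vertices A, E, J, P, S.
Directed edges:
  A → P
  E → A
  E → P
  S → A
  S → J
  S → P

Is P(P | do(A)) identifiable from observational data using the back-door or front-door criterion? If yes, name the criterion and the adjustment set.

desc(A)\{A}={P}; candidates ⊆ {E,J,S}.
size 0: {}; under {} A still reaches {E,J,P,S} ∋ P.
size 1: {E}, {J}, {S}; under {E} A still reaches {J,P,S} ∋ P.
{E,S}: A⊥P given {E,S} in G with A→· removed — back-door holds.
P(P|do(A)) = Σ_{E,S} P(P|A,E,S)·P(E,S).

P(P|do(A)): backdoor, adjust for {E, S}.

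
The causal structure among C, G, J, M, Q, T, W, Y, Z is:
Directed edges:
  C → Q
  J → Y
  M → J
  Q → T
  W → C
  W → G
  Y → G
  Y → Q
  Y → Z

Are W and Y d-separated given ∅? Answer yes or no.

Bayes-Ball from W | ∅ reaches {C,G,Q,T}.
Y ∉ reach(W|∅) ⇒ W ⊥ Y | ∅.

Yes — W ⊥ Y | ∅.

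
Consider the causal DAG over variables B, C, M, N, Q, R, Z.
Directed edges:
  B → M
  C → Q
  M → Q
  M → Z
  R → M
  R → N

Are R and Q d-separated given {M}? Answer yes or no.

Yes — R ⊥ Q | {M}.

Bayes-Ball from R | {M} reaches {B,N}.
Q ∉ reach(R|{M}) ⇒ R ⊥ Q | {M}.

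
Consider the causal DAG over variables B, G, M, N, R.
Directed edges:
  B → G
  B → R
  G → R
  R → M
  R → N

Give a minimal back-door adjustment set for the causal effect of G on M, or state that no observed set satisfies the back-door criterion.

G→M: minimal back-door set {B}.

desc(G)\{G}={M,N,R}; candidates ⊆ {B}.
size 0: {}; under {} G still reaches {B,M,N,R} ∋ M.
{B}: G⊥M given {B} in G with G→· removed — back-door holds.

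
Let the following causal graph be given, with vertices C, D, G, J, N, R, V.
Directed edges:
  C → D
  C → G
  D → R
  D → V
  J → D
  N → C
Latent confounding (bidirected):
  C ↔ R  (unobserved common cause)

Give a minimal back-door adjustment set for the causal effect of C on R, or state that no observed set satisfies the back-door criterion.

desc(C)\{C}={D,G,R,V}; candidates ⊆ {J,N}.
C↔R: latent back-door arc(s) into C.
size 0: {}; under {} C still reaches {N,R} ∋ R.
size 1: {J}, {N}; under {J} C still reaches {N,R} ∋ R.
size 2: {J,N}; under {J,N} C still reaches {R} ∋ R.
C↔R cannot be blocked by any observed set — no back-door set.

C→R: no observed back-door set.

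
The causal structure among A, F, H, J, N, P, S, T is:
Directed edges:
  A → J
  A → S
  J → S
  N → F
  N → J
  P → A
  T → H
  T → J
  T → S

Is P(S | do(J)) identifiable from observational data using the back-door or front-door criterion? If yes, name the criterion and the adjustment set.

desc(J)\{J}={S}; candidates ⊆ {A,F,H,N,P,T}.
size 0: {}; under {} J still reaches {A,F,H,N,P,S,T} ∋ S.
size 1: {A}, {F}, {H} …(+3); under {A} J still reaches {F,H,N,S,T} ∋ S.
{A,T}: J⊥S given {A,T} in G with J→· removed — back-door holds.
P(S|do(J)) = Σ_{A,T} P(S|J,A,T)·P(A,T).

P(S|do(J)): backdoor, adjust for {A, T}.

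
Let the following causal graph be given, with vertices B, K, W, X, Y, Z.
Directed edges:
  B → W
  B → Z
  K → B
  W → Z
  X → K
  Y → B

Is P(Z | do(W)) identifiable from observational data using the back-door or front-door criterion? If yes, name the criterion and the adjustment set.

P(Z|do(W)): backdoor, adjust for {B}.

desc(W)\{W}={Z}; candidates ⊆ {B,K,X,Y}.
size 0: {}; under {} W still reaches {B,K,X,Y,Z} ∋ Z.
{B}: W⊥Z given {B} in G with W→· removed — back-door holds.
P(Z|do(W)) = Σ_{B} P(Z|W,B)·P(B).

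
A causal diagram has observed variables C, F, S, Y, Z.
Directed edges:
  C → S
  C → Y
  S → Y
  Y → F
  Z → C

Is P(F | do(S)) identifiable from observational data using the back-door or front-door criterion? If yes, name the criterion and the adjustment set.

desc(S)\{S}={F,Y}; candidates ⊆ {C,Z}.
size 0: {}; under {} S still reaches {C,F,Y,Z} ∋ F.
{C}: S⊥F given {C} in G with S→· removed — back-door holds.
P(F|do(S)) = Σ_{C} P(F|S,C)·P(C).

P(F|do(S)): backdoor, adjust for {C}.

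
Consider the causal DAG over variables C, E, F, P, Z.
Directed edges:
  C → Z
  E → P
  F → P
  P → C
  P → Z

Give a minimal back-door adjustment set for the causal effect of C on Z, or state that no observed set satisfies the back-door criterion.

desc(C)\{C}={Z}; candidates ⊆ {E,F,P}.
size 0: {}; under {} C still reaches {E,F,P,Z} ∋ Z.
{P}: C⊥Z given {P} in G with C→· removed — back-door holds.

C→Z: minimal back-door set {P}.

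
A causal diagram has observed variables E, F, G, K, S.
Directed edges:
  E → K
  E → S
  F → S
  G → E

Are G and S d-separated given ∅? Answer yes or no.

Bayes-Ball from G | ∅ reaches {E,K,S}.
S ∈ reach(G|∅) ⇒ G ⊥̸ S | ∅.

No — G and S are d-connected given ∅.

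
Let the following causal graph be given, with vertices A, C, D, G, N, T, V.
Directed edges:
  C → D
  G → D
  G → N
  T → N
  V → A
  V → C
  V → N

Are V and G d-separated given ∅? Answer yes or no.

Bayes-Ball from V | ∅ reaches {A,C,D,N}.
G ∉ reach(V|∅) ⇒ V ⊥ G | ∅.

Yes — V ⊥ G | ∅.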